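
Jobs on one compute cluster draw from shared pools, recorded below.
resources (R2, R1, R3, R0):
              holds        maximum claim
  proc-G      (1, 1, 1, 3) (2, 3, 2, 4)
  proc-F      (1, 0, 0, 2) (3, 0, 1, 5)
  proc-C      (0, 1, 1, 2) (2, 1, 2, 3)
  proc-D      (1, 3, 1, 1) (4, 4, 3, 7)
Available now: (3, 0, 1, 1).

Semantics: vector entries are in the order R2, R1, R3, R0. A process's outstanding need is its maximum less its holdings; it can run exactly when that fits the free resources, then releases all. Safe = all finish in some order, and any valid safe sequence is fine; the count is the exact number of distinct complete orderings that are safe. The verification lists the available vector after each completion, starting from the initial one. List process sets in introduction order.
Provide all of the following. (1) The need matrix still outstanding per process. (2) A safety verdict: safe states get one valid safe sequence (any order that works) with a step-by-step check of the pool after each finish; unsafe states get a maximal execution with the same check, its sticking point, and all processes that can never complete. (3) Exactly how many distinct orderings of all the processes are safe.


(1) Need matrix, components ordered R2, R1, R3, R0:
  proc-G: (1, 2, 1, 1)
  proc-F: (2, 0, 1, 3)
  proc-C: (2, 0, 1, 1)
  proc-D: (3, 1, 2, 6)
(2) The state is UNSAFE.
Key observation: after proc-C, proc-F the pool peaks at (4, 1, 2, 5), and each blocked process is short somewhere: proc-G on R1; proc-D on R0.
A maximal execution: proc-C, proc-F — then nothing else fits. Verifying each step:
  pool = (3, 0, 1, 1)
  run proc-C (needs (2, 0, 1, 1), free (3, 0, 1, 1)); after release of (0, 1, 1, 2) the pool is (3, 1, 2, 3)
  run proc-F (needs (2, 0, 1, 3), free (3, 1, 2, 3)); after release of (1, 0, 0, 2) the pool is (4, 1, 2, 5)
  proc-G cannot run: need (1, 2, 1, 1) vs free (4, 1, 2, 5) (insufficient R1)
  proc-D cannot run: need (3, 1, 2, 6) vs free (4, 1, 2, 5) (insufficient R0)
Permanently blocked: proc-G and proc-D.
(3) The exact count: 0 of the possible complete orderings are safe sequences.


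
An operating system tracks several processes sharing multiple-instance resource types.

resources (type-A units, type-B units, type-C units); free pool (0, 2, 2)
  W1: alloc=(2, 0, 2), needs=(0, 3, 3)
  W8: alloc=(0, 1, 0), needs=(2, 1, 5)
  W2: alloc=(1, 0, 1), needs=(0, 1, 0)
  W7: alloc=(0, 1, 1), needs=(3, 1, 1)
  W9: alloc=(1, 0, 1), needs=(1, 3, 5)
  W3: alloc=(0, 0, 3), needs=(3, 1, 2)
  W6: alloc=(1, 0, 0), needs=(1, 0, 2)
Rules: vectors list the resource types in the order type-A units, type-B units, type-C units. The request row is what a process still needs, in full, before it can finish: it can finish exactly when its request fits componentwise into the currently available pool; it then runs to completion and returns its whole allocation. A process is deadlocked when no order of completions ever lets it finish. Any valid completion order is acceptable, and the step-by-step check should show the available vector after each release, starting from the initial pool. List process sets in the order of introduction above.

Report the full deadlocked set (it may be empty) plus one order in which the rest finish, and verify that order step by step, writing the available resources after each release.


Deadlocked set: W1, W8, W7, W9 and W3.
Key observation: after W2, W6 the pool peaks at (2, 2, 3), and each blocked process is short somewhere: W1 on type-B units; W8 on type-C units; W7 on type-A units; W9 on type-B units, type-C units; W3 on type-A units.
The rest can finish in the order W2, W6. Step-by-step check:
  pool = (0, 2, 2)
  run W2 (needs (0, 1, 0), free (0, 2, 2)); after release of (1, 0, 1) the pool is (1, 2, 3)
  run W6 (needs (1, 0, 2), free (1, 2, 3)); after release of (1, 0, 0) the pool is (2, 2, 3)
The stuck group stays short no matter what:
  blocked: W1 wants (0, 3, 3), pool (2, 2, 3) — not enough type-B units
  blocked: W8 wants (2, 1, 5), pool (2, 2, 3) — not enough type-C units
  blocked: W7 wants (3, 1, 1), pool (2, 2, 3) — not enough type-A units
  blocked: W9 wants (1, 3, 5), pool (2, 2, 3) — not enough type-B units and type-C units
  blocked: W3 wants (3, 1, 2), pool (2, 2, 3) — not enough type-A units


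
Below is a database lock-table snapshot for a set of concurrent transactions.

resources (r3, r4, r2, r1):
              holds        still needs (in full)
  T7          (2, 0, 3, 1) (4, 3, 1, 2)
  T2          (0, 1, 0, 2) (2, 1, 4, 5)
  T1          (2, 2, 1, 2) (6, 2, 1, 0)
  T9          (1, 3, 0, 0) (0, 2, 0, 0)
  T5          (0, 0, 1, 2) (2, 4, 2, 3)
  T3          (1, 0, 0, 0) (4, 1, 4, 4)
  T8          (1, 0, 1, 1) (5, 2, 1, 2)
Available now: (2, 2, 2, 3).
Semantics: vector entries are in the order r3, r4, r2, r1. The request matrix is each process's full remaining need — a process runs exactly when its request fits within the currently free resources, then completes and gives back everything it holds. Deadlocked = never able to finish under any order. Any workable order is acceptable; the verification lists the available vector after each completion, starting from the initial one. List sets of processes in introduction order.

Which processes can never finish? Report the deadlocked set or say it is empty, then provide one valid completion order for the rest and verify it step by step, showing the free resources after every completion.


Deadlocked: T7, T2, T1, T3 and T8.
Key observation: after T9, T5 the pool peaks at (3, 5, 3, 5), and each blocked process is short somewhere: T7 on r3; T2 on r2; T1 on r3; T3 on r3, r2; T8 on r3.
The rest can finish in the order T9, T5. Check, step by step:
  pool = (2, 2, 2, 3)
  T9: need (0, 2, 0, 0) fits (2, 2, 2, 3); releases (1, 3, 0, 0), pool now (3, 5, 2, 3)
  T5: need (2, 4, 2, 3) fits (3, 5, 2, 3); releases (0, 0, 1, 2), pool now (3, 5, 3, 5)
The stuck group stays short no matter what:
  blocked: T7 wants (4, 3, 1, 2), pool (3, 5, 3, 5) — not enough r3
  blocked: T2 wants (2, 1, 4, 5), pool (3, 5, 3, 5) — not enough r2
  blocked: T1 wants (6, 2, 1, 0), pool (3, 5, 3, 5) — not enough r3
  blocked: T3 wants (4, 1, 4, 4), pool (3, 5, 3, 5) — not enough r3 and r2
  blocked: T8 wants (5, 2, 1, 2), pool (3, 5, 3, 5) — not enough r3


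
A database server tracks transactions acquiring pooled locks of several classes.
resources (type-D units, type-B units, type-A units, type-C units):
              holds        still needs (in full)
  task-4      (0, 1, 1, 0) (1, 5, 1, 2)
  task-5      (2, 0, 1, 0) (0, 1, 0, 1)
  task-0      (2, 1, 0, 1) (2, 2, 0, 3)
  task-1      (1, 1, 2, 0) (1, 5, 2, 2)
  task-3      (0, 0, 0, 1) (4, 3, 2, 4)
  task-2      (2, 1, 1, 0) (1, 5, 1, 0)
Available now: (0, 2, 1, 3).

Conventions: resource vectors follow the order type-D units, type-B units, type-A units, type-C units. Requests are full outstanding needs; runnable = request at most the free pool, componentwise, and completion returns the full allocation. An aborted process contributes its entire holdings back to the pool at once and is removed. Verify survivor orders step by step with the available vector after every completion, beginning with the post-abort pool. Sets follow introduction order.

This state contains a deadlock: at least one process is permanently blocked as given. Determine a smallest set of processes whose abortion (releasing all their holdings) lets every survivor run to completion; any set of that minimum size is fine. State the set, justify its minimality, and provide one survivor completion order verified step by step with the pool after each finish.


The answer: abort task-4 and task-1.
Key observation: before aborting task-4 and task-1, task-2 was permanently blocked — no order could ever run it; afterwards it completes at step 3.
Why nothing smaller works — every single abort fails: task-4 alone leaves task-1 blocked (short on type-B units); task-5 alone leaves task-4 blocked (short on type-B units); task-0 alone leaves task-4 blocked (short on type-B units); task-1 alone leaves task-4 blocked (short on type-B units); task-3 alone leaves task-4 blocked (short on type-B units); task-2 alone leaves task-4 blocked (short on type-B units).
One survivor order: task-5, task-0, task-2, task-3. Walking it through (post-abort pool first):
  pool = (1, 4, 4, 3)
  run task-5 (needs (0, 1, 0, 1), free (1, 4, 4, 3)); after release of (2, 0, 1, 0) the pool is (3, 4, 5, 3)
  run task-0 (needs (2, 2, 0, 3), free (3, 4, 5, 3)); after release of (2, 1, 0, 1) the pool is (5, 5, 5, 4)
  run task-2 (needs (1, 5, 1, 0), free (5, 5, 5, 4)); after release of (2, 1, 1, 0) the pool is (7, 6, 6, 4)
  run task-3 (needs (4, 3, 2, 4), free (7, 6, 6, 4)); after release of (0, 0, 0, 1) the pool is (7, 6, 6, 5)


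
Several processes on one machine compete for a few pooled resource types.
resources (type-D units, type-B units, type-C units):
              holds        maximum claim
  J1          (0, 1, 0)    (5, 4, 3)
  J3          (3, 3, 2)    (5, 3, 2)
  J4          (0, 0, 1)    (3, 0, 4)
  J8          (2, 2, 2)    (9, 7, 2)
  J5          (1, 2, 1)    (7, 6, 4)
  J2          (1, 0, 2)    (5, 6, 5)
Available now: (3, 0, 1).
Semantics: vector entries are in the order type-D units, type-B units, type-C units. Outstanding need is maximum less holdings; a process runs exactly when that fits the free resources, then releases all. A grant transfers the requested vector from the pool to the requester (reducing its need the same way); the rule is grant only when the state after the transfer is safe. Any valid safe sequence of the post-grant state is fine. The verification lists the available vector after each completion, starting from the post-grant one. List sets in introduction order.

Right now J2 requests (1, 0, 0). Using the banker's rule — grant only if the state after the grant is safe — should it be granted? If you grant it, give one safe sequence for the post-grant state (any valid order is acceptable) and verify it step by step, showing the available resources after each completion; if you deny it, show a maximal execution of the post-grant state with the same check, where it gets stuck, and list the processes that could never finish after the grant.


DENY. Granting would leave the state unsafe.
Key observation: after J3, J1, J4 the pool peaks at (5, 4, 4), and each blocked process is short somewhere: J8 on type-D units, type-B units; J5 on type-D units; J2 on type-B units.
On the post-grant state, J3, J1, J4 is a maximal run — nothing extends it. Walking it through:
  pool = (2, 0, 1)
  run J3 (needs (2, 0, 0), free (2, 0, 1)); after release of (3, 3, 2) the pool is (5, 3, 3)
  run J1 (needs (5, 3, 3), free (5, 3, 3)); after release of (0, 1, 0) the pool is (5, 4, 3)
  run J4 (needs (3, 0, 3), free (5, 4, 3)); after release of (0, 0, 1) the pool is (5, 4, 4)
  J8 still needs (7, 5, 0) but only (5, 4, 4) is free — short on type-D units and type-B units
  J5 still needs (6, 4, 3) but only (5, 4, 4) is free — short on type-D units
  J2 still needs (3, 6, 3) but only (5, 4, 4) is free — short on type-B units
Had the request been granted, J8, J5 and J2 could never finish.


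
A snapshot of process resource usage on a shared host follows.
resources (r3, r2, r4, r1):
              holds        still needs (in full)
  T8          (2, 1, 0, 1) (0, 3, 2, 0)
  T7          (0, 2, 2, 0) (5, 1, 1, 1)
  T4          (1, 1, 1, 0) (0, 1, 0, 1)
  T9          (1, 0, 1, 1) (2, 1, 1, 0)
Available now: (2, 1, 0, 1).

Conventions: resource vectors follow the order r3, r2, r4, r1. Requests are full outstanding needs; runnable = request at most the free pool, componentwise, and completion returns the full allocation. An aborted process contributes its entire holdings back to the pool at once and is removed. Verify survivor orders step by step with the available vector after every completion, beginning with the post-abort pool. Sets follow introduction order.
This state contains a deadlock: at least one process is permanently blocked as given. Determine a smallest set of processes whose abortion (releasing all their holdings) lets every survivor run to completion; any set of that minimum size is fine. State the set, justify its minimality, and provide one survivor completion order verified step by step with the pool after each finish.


Abort T7.
Key observation: T8 could never have finished before the abort; with (0, 2, 2, 0) returned by T7, it fits at step 2.
No smaller set exists: with zero aborts the deadlock remains.
The survivors complete as T9, T8, T4. Check, step by step (starting from the post-abort pool):
  pool = (2, 3, 2, 1)
  T9 needs (2, 1, 1, 0) <= (2, 3, 2, 1) -> finishes; pool += (1, 0, 1, 1) = (3, 3, 3, 2)
  T8 needs (0, 3, 2, 0) <= (3, 3, 3, 2) -> finishes; pool += (2, 1, 0, 1) = (5, 4, 3, 3)
  T4 needs (0, 1, 0, 1) <= (5, 4, 3, 3) -> finishes; pool += (1, 1, 1, 0) = (6, 5, 4, 3)


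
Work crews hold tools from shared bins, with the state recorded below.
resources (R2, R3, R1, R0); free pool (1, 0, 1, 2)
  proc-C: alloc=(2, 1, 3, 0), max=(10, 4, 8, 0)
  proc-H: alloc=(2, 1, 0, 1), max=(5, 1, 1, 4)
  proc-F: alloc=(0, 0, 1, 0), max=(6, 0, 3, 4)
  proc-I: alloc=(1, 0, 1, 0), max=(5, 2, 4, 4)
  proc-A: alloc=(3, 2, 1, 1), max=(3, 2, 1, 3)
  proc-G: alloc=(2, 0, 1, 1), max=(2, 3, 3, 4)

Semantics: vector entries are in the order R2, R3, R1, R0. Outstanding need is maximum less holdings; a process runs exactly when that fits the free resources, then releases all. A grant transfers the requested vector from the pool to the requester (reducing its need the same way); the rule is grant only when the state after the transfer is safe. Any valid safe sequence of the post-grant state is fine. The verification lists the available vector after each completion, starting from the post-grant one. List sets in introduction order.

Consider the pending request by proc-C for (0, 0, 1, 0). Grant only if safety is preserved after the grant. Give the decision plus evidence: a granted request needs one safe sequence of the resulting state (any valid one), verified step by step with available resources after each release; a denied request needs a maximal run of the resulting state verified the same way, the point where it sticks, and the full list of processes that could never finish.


DENY: after the grant no complete ordering would exist.
Key observation: after proc-A, proc-H complete, (6, 3, 1, 4) is the best the pool ever gets, yet each leftover process wants more R1.
Pretend the grant happened; the run proc-A, proc-H goes as far as possible. Verifying each step:
  pool = (1, 0, 0, 2)
  proc-A: need (0, 0, 0, 2) fits (1, 0, 0, 2); releases (3, 2, 1, 1), pool now (4, 2, 1, 3)
  proc-H: need (3, 0, 1, 3) fits (4, 2, 1, 3); releases (2, 1, 0, 1), pool now (6, 3, 1, 4)
  proc-C still needs (8, 3, 4, 0) but only (6, 3, 1, 4) is free — short on R2 and R1
  proc-F still needs (6, 0, 2, 4) but only (6, 3, 1, 4) is free — short on R1
  proc-I still needs (4, 2, 3, 4) but only (6, 3, 1, 4) is free — short on R1
  proc-G still needs (0, 3, 2, 3) but only (6, 3, 1, 4) is free — short on R1
Processes that could never finish after the grant: proc-C, proc-F, proc-I and proc-G.


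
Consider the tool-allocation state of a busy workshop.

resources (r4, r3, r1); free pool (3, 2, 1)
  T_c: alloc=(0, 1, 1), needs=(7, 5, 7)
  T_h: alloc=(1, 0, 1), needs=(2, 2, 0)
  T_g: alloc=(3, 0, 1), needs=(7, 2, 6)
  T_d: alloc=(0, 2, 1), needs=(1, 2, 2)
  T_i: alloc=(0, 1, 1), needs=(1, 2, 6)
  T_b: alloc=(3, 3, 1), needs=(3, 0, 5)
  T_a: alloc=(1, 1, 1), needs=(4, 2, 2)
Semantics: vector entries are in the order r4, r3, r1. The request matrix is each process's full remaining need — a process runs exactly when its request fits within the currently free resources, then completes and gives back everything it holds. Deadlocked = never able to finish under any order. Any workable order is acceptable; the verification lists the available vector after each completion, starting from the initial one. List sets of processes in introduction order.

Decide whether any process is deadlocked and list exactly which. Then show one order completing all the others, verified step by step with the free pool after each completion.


Deadlocked: T_c, T_g, T_i and T_b.
Key observation: the wall is r1: completing T_h, T_a, T_d brings the pool only to (5, 5, 4), and all the rest need more.
The rest can finish in the order T_h, T_a, T_d. Check, step by step:
  pool = (3, 2, 1)
  run T_h (needs (2, 2, 0), free (3, 2, 1)); after release of (1, 0, 1) the pool is (4, 2, 2)
  run T_a (needs (4, 2, 2), free (4, 2, 2)); after release of (1, 1, 1) the pool is (5, 3, 3)
  run T_d (needs (1, 2, 2), free (5, 3, 3)); after release of (0, 2, 1) the pool is (5, 5, 4)
The stuck group stays short no matter what:
  blocked: T_c wants (7, 5, 7), pool (5, 5, 4) — not enough r4 and r1
  blocked: T_g wants (7, 2, 6), pool (5, 5, 4) — not enough r4 and r1
  blocked: T_i wants (1, 2, 6), pool (5, 5, 4) — not enough r1
  blocked: T_b wants (3, 0, 5), pool (5, 5, 4) — not enough r1


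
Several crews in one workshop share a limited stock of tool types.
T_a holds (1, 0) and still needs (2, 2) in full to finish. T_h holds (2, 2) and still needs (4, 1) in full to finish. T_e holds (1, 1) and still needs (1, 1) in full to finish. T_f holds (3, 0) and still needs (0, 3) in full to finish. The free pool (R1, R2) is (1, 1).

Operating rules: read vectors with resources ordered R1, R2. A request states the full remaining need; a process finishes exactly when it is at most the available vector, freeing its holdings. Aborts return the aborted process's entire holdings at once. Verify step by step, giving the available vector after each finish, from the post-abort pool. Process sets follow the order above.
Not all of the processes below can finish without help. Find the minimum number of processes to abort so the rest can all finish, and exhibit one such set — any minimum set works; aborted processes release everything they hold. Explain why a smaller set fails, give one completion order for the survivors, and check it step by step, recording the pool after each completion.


Abort T_h.
Key observation: the returned (2, 2) from T_h is what brings T_f — unrunnable before, under any order — into play at step 3.
Why nothing smaller works: aborting no one leaves the state deadlocked as given.
One survivor order: T_e, T_a, T_f. Walking it through (post-abort pool first):
  pool = (3, 3)
  run T_e (needs (1, 1), free (3, 3)); after release of (1, 1) the pool is (4, 4)
  run T_a (needs (2, 2), free (4, 4)); after release of (1, 0) the pool is (5, 4)
  run T_f (needs (0, 3), free (5, 4)); after release of (3, 0) the pool is (8, 4)


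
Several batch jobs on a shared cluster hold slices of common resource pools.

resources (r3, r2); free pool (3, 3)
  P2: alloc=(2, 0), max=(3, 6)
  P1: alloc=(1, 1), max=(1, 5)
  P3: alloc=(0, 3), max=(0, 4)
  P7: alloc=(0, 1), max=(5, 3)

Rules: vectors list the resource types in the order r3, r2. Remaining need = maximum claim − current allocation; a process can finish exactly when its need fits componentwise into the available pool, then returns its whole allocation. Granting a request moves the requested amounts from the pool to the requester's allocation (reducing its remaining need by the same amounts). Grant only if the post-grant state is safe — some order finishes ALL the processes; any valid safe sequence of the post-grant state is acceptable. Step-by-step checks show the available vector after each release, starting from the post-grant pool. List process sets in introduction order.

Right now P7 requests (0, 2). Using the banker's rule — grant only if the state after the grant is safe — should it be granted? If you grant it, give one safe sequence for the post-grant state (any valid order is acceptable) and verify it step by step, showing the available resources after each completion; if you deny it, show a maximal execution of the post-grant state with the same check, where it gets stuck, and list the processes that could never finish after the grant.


DENY — the pretend-granted state is unsafe.
Key observation: after P3, P1 the pool peaks at (4, 5), and each blocked process is short somewhere: P2 on r2; P7 on r3.
Pretend the grant happened; the run P3, P1 goes as far as possible. Walking it through:
  pool = (3, 1)
  run P3 (needs (0, 1), free (3, 1)); after release of (0, 3) the pool is (3, 4)
  run P1 (needs (0, 4), free (3, 4)); after release of (1, 1) the pool is (4, 5)
  blocked: P2 wants (1, 6), pool (4, 5) — not enough r2
  blocked: P7 wants (5, 0), pool (4, 5) — not enough r3
Processes that could never finish after the grant: P2 and P7.


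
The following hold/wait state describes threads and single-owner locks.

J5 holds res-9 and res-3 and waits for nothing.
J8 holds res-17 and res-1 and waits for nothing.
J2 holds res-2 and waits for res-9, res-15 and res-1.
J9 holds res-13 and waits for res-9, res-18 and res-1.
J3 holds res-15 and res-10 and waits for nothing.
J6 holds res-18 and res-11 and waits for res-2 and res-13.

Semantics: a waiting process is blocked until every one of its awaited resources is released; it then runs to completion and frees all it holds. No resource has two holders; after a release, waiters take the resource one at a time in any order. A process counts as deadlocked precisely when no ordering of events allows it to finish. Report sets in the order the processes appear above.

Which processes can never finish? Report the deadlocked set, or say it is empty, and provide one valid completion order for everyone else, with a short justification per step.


The deadlocked set is J9 and J6.
Key observation: J9 -> J6 -> J9 is a circular wait — nothing in it can go first; no other process is dragged down with it.
One completion order for the rest: J3, J5, J8, J2.
Walking it through:
  run J3 (it waits on nothing); releases res-15 and res-10
  run J5 (it waits on nothing); releases res-9 and res-3
  run J8 (it waits on nothing); releases res-17 and res-1
  run J2 (all its waits — res-9, res-15 and res-1 — are resolved); releases res-2


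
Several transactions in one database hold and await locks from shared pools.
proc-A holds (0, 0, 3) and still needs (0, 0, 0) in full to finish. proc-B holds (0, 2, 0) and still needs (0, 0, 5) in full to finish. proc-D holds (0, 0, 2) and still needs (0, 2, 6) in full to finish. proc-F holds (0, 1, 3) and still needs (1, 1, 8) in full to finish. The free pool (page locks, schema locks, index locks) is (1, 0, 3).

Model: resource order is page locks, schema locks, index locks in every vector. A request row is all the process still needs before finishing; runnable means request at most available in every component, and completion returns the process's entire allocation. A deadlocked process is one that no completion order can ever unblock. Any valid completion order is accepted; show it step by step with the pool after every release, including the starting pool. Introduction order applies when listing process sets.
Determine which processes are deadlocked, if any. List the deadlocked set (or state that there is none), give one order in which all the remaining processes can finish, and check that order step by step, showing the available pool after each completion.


Nothing here is deadlocked.
Key observation: there is always a runnable process — proc-A first — so the state unwinds completely.
One completion order for the rest: proc-A, proc-B, proc-D, proc-F. Walking it through:
  pool = (1, 0, 3)
  proc-A: need (0, 0, 0) fits (1, 0, 3); releases (0, 0, 3), pool now (1, 0, 6)
  proc-B: need (0, 0, 5) fits (1, 0, 6); releases (0, 2, 0), pool now (1, 2, 6)
  proc-D: need (0, 2, 6) fits (1, 2, 6); releases (0, 0, 2), pool now (1, 2, 8)
  proc-F: need (1, 1, 8) fits (1, 2, 8); releases (0, 1, 3), pool now (1, 3, 11)


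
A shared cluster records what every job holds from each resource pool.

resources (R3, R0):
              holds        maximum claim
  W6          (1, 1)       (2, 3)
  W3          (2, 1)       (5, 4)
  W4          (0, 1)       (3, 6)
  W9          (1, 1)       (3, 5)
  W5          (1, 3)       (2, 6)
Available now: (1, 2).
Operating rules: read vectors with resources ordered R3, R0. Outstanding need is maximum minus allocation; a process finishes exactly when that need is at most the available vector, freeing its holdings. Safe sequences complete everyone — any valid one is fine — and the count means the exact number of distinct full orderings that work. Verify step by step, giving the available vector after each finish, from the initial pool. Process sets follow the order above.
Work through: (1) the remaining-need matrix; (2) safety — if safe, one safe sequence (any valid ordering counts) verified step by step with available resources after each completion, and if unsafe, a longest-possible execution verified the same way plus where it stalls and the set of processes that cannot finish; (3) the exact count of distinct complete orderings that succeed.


(1) Outstanding need per process (order R3, R0):
  W6: (1, 2)
  W3: (3, 3)
  W4: (3, 5)
  W9: (2, 4)
  W5: (1, 3)
(2) SAFE, for example via the order W6, W5, W4, W3, W9.
Key observation: the order's first zero-slack moment is W6 ((1, 2) needed, (1, 2) free — a requested resource with nothing to spare).
Step-by-step check:
  pool = (1, 2)
  W6 needs (1, 2) <= (1, 2) -> finishes; pool += (1, 1) = (2, 3)
  W5 needs (1, 3) <= (2, 3) -> finishes; pool += (1, 3) = (3, 6)
  W4 needs (3, 5) <= (3, 6) -> finishes; pool += (0, 1) = (3, 7)
  W3 needs (3, 3) <= (3, 7) -> finishes; pool += (2, 1) = (5, 8)
  W9 needs (2, 4) <= (5, 8) -> finishes; pool += (1, 1) = (6, 9)
(3) Exactly 6 of the possible complete orderings are safe sequences.


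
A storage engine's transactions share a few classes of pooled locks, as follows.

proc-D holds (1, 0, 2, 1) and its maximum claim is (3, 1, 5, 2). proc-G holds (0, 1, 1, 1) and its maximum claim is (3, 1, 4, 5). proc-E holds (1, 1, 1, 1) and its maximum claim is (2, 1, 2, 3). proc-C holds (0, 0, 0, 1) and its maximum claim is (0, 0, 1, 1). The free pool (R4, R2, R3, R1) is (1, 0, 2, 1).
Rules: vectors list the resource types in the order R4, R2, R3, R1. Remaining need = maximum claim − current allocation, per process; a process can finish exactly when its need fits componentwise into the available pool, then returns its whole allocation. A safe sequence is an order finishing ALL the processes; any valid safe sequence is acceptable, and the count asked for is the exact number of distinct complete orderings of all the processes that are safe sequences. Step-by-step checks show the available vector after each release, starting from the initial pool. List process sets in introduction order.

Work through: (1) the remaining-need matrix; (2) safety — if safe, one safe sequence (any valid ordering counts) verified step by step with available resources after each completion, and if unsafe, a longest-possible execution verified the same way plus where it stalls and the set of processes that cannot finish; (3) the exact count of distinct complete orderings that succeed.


(1) Remaining need (order R4, R2, R3, R1):
  proc-D: (2, 1, 3, 1)
  proc-G: (3, 0, 3, 4)
  proc-E: (1, 0, 1, 2)
  proc-C: (0, 0, 1, 0)
(2) The state is SAFE; one workable sequence: proc-C, proc-E, proc-D, proc-G.
Key observation: proc-E is the earliest step where a requested resource binds exactly: need (1, 0, 1, 2), pool (1, 0, 2, 2) at its turn.
Step-by-step check:
  pool = (1, 0, 2, 1)
  proc-C: need (0, 0, 1, 0) fits (1, 0, 2, 1); releases (0, 0, 0, 1), pool now (1, 0, 2, 2)
  proc-E: need (1, 0, 1, 2) fits (1, 0, 2, 2); releases (1, 1, 1, 1), pool now (2, 1, 3, 3)
  proc-D: need (2, 1, 3, 1) fits (2, 1, 3, 3); releases (1, 0, 2, 1), pool now (3, 1, 5, 4)
  proc-G: need (3, 0, 3, 4) fits (3, 1, 5, 4); releases (0, 1, 1, 1), pool now (3, 2, 6, 5)
(3) Exactly 1 of the possible complete orderings is a safe sequence.


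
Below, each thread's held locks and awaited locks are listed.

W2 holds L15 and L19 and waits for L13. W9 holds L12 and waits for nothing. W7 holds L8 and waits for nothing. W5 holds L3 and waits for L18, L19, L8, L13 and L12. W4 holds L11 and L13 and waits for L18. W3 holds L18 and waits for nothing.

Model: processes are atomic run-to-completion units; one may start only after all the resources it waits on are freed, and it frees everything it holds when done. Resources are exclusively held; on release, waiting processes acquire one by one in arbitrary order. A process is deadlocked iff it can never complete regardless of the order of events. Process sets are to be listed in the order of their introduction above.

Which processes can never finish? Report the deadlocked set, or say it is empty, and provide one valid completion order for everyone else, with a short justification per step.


No process is deadlocked.
Key observation: there is no circular wait here — follow any chain and it reaches a process that is free to run now.
One completion order for the rest: W3, W4, W9, W2, W7, W5.
Verifying each step:
  W3 waits on nothing -> runs at once and releases L18
  run W4 (all its waits — L18 — are resolved); releases L11 and L13
  W9 waits on nothing -> runs at once and releases L12
  run W2 (all its waits — L13 — are resolved); releases L15 and L19
  W7 waits on nothing -> runs at once and releases L8
  run W5 (all its waits — L18, L19, L8, L13 and L12 — are resolved); releases L3


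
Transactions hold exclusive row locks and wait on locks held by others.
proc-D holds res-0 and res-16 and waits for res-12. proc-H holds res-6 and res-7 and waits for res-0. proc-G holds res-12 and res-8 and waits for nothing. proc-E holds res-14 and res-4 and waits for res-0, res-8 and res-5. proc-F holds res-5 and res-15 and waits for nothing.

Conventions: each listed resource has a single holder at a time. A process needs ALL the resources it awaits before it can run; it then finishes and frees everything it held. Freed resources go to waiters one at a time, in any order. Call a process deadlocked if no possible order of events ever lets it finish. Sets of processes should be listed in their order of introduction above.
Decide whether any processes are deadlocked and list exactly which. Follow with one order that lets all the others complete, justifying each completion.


No process is deadlocked.
Key observation: there is no circular wait here — follow any chain and it reaches a process that is free to run now.
A valid finishing order for the others: proc-G, proc-D, proc-F, proc-H, proc-E.
Walking it through:
  run proc-G (it waits on nothing); releases res-12 and res-8
  proc-D: everything it awaited (res-12) is free; runs, freeing res-0 and res-16
  run proc-F (it waits on nothing); releases res-5 and res-15
  proc-H: everything it awaited (res-0) is free; runs, freeing res-6 and res-7
  proc-E: everything it awaited (res-0, res-8 and res-5) is free; runs, freeing res-14 and res-4


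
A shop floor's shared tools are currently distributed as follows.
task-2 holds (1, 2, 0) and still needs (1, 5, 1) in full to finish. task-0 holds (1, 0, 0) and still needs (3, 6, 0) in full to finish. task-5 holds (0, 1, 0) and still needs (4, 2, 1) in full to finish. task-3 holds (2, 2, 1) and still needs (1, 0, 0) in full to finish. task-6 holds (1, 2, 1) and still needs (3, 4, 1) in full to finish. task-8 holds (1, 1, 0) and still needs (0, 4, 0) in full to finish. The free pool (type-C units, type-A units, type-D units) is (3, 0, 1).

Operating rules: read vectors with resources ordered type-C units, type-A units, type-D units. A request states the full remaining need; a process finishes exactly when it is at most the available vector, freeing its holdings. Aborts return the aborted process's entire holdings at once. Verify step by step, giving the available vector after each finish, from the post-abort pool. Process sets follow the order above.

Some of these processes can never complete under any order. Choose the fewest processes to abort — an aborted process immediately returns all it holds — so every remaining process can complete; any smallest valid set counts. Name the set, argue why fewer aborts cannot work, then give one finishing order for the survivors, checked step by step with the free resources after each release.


Abort task-6.
Key observation: before aborting task-6, task-8 was permanently blocked — no order could ever run it; afterwards it completes at step 3.
No smaller set exists: with zero aborts the deadlock remains.
The survivors complete as task-3, task-5, task-8, task-2, task-0. Walking it through (starting from the post-abort pool):
  pool = (4, 2, 2)
  task-3 needs (1, 0, 0) <= (4, 2, 2) -> finishes; pool += (2, 2, 1) = (6, 4, 3)
  task-5 needs (4, 2, 1) <= (6, 4, 3) -> finishes; pool += (0, 1, 0) = (6, 5, 3)
  task-8 needs (0, 4, 0) <= (6, 5, 3) -> finishes; pool += (1, 1, 0) = (7, 6, 3)
  task-2 needs (1, 5, 1) <= (7, 6, 3) -> finishes; pool += (1, 2, 0) = (8, 8, 3)
  task-0 needs (3, 6, 0) <= (8, 8, 3) -> finishes; pool += (1, 0, 0) = (9, 8, 3)


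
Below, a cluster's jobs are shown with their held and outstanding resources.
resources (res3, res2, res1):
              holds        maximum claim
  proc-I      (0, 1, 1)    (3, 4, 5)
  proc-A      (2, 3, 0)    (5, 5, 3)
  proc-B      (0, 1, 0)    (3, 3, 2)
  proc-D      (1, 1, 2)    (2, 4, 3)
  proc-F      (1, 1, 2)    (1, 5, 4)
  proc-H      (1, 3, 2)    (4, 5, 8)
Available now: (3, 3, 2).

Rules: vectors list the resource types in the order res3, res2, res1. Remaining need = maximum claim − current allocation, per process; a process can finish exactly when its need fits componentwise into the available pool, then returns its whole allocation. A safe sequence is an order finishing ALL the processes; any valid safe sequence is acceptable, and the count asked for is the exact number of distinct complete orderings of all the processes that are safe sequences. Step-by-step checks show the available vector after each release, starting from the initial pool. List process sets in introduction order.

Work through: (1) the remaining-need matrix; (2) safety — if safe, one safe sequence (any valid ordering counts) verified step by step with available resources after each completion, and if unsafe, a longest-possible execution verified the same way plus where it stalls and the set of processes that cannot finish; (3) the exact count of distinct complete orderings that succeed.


(1) Need matrix, components ordered res3, res2, res1:
  proc-I: (3, 3, 4)
  proc-A: (3, 2, 3)
  proc-B: (3, 2, 2)
  proc-D: (1, 3, 1)
  proc-F: (0, 4, 2)
  proc-H: (3, 2, 6)
(2) SAFE, for example via the order proc-D, proc-F, proc-B, proc-H, proc-A, proc-I.
Key observation: the first exact fit in this order is proc-D — it needs (1, 3, 1) with (3, 3, 2) free, meeting a requested resource to the last unit.
Step-by-step check:
  pool = (3, 3, 2)
  proc-D: need (1, 3, 1) fits (3, 3, 2); releases (1, 1, 2), pool now (4, 4, 4)
  proc-F: need (0, 4, 2) fits (4, 4, 4); releases (1, 1, 2), pool now (5, 5, 6)
  proc-B: need (3, 2, 2) fits (5, 5, 6); releases (0, 1, 0), pool now (5, 6, 6)
  proc-H: need (3, 2, 6) fits (5, 6, 6); releases (1, 3, 2), pool now (6, 9, 8)
  proc-A: need (3, 2, 3) fits (6, 9, 8); releases (2, 3, 0), pool now (8, 12, 8)
  proc-I: need (3, 3, 4) fits (8, 12, 8); releases (0, 1, 1), pool now (8, 13, 9)
(3) The exact count: 84 of the possible complete orderings are safe sequences.


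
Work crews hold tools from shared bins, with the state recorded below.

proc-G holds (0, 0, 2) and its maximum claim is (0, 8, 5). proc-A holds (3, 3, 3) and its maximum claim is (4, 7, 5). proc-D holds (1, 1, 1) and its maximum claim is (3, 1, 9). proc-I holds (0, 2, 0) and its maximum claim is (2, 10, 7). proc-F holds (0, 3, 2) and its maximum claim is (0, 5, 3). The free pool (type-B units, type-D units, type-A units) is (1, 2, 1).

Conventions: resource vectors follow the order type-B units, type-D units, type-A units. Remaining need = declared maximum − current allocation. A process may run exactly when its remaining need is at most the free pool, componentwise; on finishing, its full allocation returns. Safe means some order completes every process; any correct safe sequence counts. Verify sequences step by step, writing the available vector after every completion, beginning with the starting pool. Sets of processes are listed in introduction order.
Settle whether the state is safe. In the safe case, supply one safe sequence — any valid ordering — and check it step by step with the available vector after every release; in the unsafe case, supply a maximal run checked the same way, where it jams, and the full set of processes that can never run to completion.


The state is SAFE; one workable sequence: proc-F, proc-A, proc-G, proc-D, proc-I.
Key observation: the order's first zero-slack moment is proc-F ((0, 2, 1) needed, (1, 2, 1) free — a requested resource with nothing to spare).
Check, step by step:
  pool = (1, 2, 1)
  run proc-F (needs (0, 2, 1), free (1, 2, 1)); after release of (0, 3, 2) the pool is (1, 5, 3)
  run proc-A (needs (1, 4, 2), free (1, 5, 3)); after release of (3, 3, 3) the pool is (4, 8, 6)
  run proc-G (needs (0, 8, 3), free (4, 8, 6)); after release of (0, 0, 2) the pool is (4, 8, 8)
  run proc-D (needs (2, 0, 8), free (4, 8, 8)); after release of (1, 1, 1) the pool is (5, 9, 9)
  run proc-I (needs (2, 8, 7), free (5, 9, 9)); after release of (0, 2, 0) the pool is (5, 11, 9)


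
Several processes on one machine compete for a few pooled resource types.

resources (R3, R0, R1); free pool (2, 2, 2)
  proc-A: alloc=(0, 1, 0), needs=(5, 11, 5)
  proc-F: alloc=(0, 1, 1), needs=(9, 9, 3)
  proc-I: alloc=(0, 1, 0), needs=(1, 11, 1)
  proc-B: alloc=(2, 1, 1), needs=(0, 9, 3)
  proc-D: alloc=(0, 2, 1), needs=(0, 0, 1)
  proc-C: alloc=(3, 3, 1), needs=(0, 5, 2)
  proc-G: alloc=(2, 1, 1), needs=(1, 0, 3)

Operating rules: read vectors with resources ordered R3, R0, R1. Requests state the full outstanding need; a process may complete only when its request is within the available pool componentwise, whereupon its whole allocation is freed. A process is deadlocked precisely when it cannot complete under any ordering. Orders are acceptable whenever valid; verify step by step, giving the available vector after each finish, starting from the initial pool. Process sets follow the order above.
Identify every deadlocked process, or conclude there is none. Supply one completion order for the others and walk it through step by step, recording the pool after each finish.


The deadlocked set is proc-A, proc-F, proc-I and proc-B.
Key observation: once proc-D, proc-G, proc-C finish, the pool peaks at (7, 8, 5) — and every remaining process still needs more R0 than that.
A valid finishing order for the others: proc-D, proc-G, proc-C. Verifying each step:
  pool = (2, 2, 2)
  proc-D needs (0, 0, 1) <= (2, 2, 2) -> finishes; pool += (0, 2, 1) = (2, 4, 3)
  proc-G needs (1, 0, 3) <= (2, 4, 3) -> finishes; pool += (2, 1, 1) = (4, 5, 4)
  proc-C needs (0, 5, 2) <= (4, 5, 4) -> finishes; pool += (3, 3, 1) = (7, 8, 5)
None of the blocked processes ever fits:
  proc-A cannot run: need (5, 11, 5) vs free (7, 8, 5) (insufficient R0)
  proc-F cannot run: need (9, 9, 3) vs free (7, 8, 5) (insufficient R3 and R0)
  proc-I cannot run: need (1, 11, 1) vs free (7, 8, 5) (insufficient R0)
  proc-B cannot run: need (0, 9, 3) vs free (7, 8, 5) (insufficient R0)


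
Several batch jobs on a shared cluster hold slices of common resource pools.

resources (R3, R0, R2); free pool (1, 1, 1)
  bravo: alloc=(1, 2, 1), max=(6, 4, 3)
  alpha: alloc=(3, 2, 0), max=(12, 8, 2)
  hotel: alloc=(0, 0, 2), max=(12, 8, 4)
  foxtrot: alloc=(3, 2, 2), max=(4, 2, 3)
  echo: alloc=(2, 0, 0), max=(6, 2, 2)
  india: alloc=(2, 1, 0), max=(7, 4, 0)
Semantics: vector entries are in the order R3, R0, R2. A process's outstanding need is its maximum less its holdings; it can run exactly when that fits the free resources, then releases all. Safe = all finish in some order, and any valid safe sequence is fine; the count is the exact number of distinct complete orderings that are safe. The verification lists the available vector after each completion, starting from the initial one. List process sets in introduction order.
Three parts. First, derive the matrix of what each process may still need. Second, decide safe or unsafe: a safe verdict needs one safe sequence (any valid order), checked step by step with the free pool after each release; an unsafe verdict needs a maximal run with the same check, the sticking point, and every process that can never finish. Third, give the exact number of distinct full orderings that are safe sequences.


(1) Need matrix, components ordered R3, R0, R2:
  bravo: (5, 2, 2)
  alpha: (9, 6, 2)
  hotel: (12, 8, 2)
  foxtrot: (1, 0, 1)
  echo: (4, 2, 2)
  india: (5, 3, 0)
(2) SAFE — a valid safe sequence is foxtrot, echo, bravo, india, alpha, hotel.
Key observation: the first exact fit in this order is foxtrot — it needs (1, 0, 1) with (1, 1, 1) free, meeting a requested resource to the last unit.
Verifying each step:
  pool = (1, 1, 1)
  foxtrot needs (1, 0, 1) <= (1, 1, 1) -> finishes; pool += (3, 2, 2) = (4, 3, 3)
  echo needs (4, 2, 2) <= (4, 3, 3) -> finishes; pool += (2, 0, 0) = (6, 3, 3)
  bravo needs (5, 2, 2) <= (6, 3, 3) -> finishes; pool += (1, 2, 1) = (7, 5, 4)
  india needs (5, 3, 0) <= (7, 5, 4) -> finishes; pool += (2, 1, 0) = (9, 6, 4)
  alpha needs (9, 6, 2) <= (9, 6, 4) -> finishes; pool += (3, 2, 0) = (12, 8, 4)
  hotel needs (12, 8, 2) <= (12, 8, 4) -> finishes; pool += (0, 0, 2) = (12, 8, 6)
(3) Precisely 2 of the possible complete orderings are safe sequences.
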